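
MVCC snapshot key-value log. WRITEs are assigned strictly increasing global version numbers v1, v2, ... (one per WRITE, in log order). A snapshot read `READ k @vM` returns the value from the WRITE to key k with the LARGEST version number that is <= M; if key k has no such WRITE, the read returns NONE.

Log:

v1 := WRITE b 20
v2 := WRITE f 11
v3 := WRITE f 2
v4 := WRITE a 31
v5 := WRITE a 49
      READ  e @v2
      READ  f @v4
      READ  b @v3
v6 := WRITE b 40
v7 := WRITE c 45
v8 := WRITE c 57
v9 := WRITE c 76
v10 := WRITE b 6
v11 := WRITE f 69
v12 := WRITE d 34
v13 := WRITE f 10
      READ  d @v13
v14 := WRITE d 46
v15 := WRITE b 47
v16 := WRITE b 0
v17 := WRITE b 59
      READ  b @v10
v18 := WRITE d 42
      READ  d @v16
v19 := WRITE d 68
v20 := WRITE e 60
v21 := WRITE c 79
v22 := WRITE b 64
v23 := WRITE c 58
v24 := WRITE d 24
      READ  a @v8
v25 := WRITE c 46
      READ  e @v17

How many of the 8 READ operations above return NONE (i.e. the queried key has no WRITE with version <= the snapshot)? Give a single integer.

Answer: 2

Derivation:
v1: WRITE b=20  (b history now [(1, 20)])
v2: WRITE f=11  (f history now [(2, 11)])
v3: WRITE f=2  (f history now [(2, 11), (3, 2)])
v4: WRITE a=31  (a history now [(4, 31)])
v5: WRITE a=49  (a history now [(4, 31), (5, 49)])
READ e @v2: history=[] -> no version <= 2 -> NONE
READ f @v4: history=[(2, 11), (3, 2)] -> pick v3 -> 2
READ b @v3: history=[(1, 20)] -> pick v1 -> 20
v6: WRITE b=40  (b history now [(1, 20), (6, 40)])
v7: WRITE c=45  (c history now [(7, 45)])
v8: WRITE c=57  (c history now [(7, 45), (8, 57)])
v9: WRITE c=76  (c history now [(7, 45), (8, 57), (9, 76)])
v10: WRITE b=6  (b history now [(1, 20), (6, 40), (10, 6)])
v11: WRITE f=69  (f history now [(2, 11), (3, 2), (11, 69)])
v12: WRITE d=34  (d history now [(12, 34)])
v13: WRITE f=10  (f history now [(2, 11), (3, 2), (11, 69), (13, 10)])
READ d @v13: history=[(12, 34)] -> pick v12 -> 34
v14: WRITE d=46  (d history now [(12, 34), (14, 46)])
v15: WRITE b=47  (b history now [(1, 20), (6, 40), (10, 6), (15, 47)])
v16: WRITE b=0  (b history now [(1, 20), (6, 40), (10, 6), (15, 47), (16, 0)])
v17: WRITE b=59  (b history now [(1, 20), (6, 40), (10, 6), (15, 47), (16, 0), (17, 59)])
READ b @v10: history=[(1, 20), (6, 40), (10, 6), (15, 47), (16, 0), (17, 59)] -> pick v10 -> 6
v18: WRITE d=42  (d history now [(12, 34), (14, 46), (18, 42)])
READ d @v16: history=[(12, 34), (14, 46), (18, 42)] -> pick v14 -> 46
v19: WRITE d=68  (d history now [(12, 34), (14, 46), (18, 42), (19, 68)])
v20: WRITE e=60  (e history now [(20, 60)])
v21: WRITE c=79  (c history now [(7, 45), (8, 57), (9, 76), (21, 79)])
v22: WRITE b=64  (b history now [(1, 20), (6, 40), (10, 6), (15, 47), (16, 0), (17, 59), (22, 64)])
v23: WRITE c=58  (c history now [(7, 45), (8, 57), (9, 76), (21, 79), (23, 58)])
v24: WRITE d=24  (d history now [(12, 34), (14, 46), (18, 42), (19, 68), (24, 24)])
READ a @v8: history=[(4, 31), (5, 49)] -> pick v5 -> 49
v25: WRITE c=46  (c history now [(7, 45), (8, 57), (9, 76), (21, 79), (23, 58), (25, 46)])
READ e @v17: history=[(20, 60)] -> no version <= 17 -> NONE
Read results in order: ['NONE', '2', '20', '34', '6', '46', '49', 'NONE']
NONE count = 2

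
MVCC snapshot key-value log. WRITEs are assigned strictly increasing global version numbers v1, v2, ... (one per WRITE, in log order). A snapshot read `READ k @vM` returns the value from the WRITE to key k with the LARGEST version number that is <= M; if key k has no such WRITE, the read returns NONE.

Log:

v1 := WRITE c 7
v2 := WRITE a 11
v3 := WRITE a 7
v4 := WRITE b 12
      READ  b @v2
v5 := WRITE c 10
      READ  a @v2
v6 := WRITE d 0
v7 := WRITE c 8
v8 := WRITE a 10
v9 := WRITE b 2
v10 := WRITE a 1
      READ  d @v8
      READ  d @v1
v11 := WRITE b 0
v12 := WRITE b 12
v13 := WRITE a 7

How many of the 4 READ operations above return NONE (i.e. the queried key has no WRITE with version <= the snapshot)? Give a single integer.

Answer: 2

Derivation:
v1: WRITE c=7  (c history now [(1, 7)])
v2: WRITE a=11  (a history now [(2, 11)])
v3: WRITE a=7  (a history now [(2, 11), (3, 7)])
v4: WRITE b=12  (b history now [(4, 12)])
READ b @v2: history=[(4, 12)] -> no version <= 2 -> NONE
v5: WRITE c=10  (c history now [(1, 7), (5, 10)])
READ a @v2: history=[(2, 11), (3, 7)] -> pick v2 -> 11
v6: WRITE d=0  (d history now [(6, 0)])
v7: WRITE c=8  (c history now [(1, 7), (5, 10), (7, 8)])
v8: WRITE a=10  (a history now [(2, 11), (3, 7), (8, 10)])
v9: WRITE b=2  (b history now [(4, 12), (9, 2)])
v10: WRITE a=1  (a history now [(2, 11), (3, 7), (8, 10), (10, 1)])
READ d @v8: history=[(6, 0)] -> pick v6 -> 0
READ d @v1: history=[(6, 0)] -> no version <= 1 -> NONE
v11: WRITE b=0  (b history now [(4, 12), (9, 2), (11, 0)])
v12: WRITE b=12  (b history now [(4, 12), (9, 2), (11, 0), (12, 12)])
v13: WRITE a=7  (a history now [(2, 11), (3, 7), (8, 10), (10, 1), (13, 7)])
Read results in order: ['NONE', '11', '0', 'NONE']
NONE count = 2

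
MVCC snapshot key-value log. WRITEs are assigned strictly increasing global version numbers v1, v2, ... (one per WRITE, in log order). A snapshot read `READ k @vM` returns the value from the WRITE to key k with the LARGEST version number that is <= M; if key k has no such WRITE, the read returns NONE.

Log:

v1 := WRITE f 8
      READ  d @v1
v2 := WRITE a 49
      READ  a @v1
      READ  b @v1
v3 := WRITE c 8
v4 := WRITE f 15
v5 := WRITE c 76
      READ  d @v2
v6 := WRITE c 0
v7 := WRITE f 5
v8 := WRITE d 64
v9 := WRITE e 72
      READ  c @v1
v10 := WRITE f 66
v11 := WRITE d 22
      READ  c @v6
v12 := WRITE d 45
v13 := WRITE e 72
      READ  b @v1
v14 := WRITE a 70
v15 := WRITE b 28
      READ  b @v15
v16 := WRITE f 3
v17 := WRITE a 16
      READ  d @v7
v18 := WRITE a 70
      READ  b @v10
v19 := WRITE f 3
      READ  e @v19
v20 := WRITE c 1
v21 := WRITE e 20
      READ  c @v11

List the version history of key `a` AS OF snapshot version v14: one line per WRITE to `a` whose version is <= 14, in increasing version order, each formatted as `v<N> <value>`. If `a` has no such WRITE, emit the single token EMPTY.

Scan writes for key=a with version <= 14:
  v1 WRITE f 8 -> skip
  v2 WRITE a 49 -> keep
  v3 WRITE c 8 -> skip
  v4 WRITE f 15 -> skip
  v5 WRITE c 76 -> skip
  v6 WRITE c 0 -> skip
  v7 WRITE f 5 -> skip
  v8 WRITE d 64 -> skip
  v9 WRITE e 72 -> skip
  v10 WRITE f 66 -> skip
  v11 WRITE d 22 -> skip
  v12 WRITE d 45 -> skip
  v13 WRITE e 72 -> skip
  v14 WRITE a 70 -> keep
  v15 WRITE b 28 -> skip
  v16 WRITE f 3 -> skip
  v17 WRITE a 16 -> drop (> snap)
  v18 WRITE a 70 -> drop (> snap)
  v19 WRITE f 3 -> skip
  v20 WRITE c 1 -> skip
  v21 WRITE e 20 -> skip
Collected: [(2, 49), (14, 70)]

Answer: v2 49
v14 70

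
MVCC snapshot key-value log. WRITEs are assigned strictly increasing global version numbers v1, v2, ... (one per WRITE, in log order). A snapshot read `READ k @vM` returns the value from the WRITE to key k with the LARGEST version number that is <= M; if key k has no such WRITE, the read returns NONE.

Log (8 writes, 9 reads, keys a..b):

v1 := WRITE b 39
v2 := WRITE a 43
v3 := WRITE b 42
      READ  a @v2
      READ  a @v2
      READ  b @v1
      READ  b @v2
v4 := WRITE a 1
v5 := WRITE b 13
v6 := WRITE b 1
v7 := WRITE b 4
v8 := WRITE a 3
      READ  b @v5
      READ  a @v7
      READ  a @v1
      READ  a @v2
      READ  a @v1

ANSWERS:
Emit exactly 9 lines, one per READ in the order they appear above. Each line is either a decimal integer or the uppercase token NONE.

Answer: 43
43
39
39
13
1
NONE
43
NONE

Derivation:
v1: WRITE b=39  (b history now [(1, 39)])
v2: WRITE a=43  (a history now [(2, 43)])
v3: WRITE b=42  (b history now [(1, 39), (3, 42)])
READ a @v2: history=[(2, 43)] -> pick v2 -> 43
READ a @v2: history=[(2, 43)] -> pick v2 -> 43
READ b @v1: history=[(1, 39), (3, 42)] -> pick v1 -> 39
READ b @v2: history=[(1, 39), (3, 42)] -> pick v1 -> 39
v4: WRITE a=1  (a history now [(2, 43), (4, 1)])
v5: WRITE b=13  (b history now [(1, 39), (3, 42), (5, 13)])
v6: WRITE b=1  (b history now [(1, 39), (3, 42), (5, 13), (6, 1)])
v7: WRITE b=4  (b history now [(1, 39), (3, 42), (5, 13), (6, 1), (7, 4)])
v8: WRITE a=3  (a history now [(2, 43), (4, 1), (8, 3)])
READ b @v5: history=[(1, 39), (3, 42), (5, 13), (6, 1), (7, 4)] -> pick v5 -> 13
READ a @v7: history=[(2, 43), (4, 1), (8, 3)] -> pick v4 -> 1
READ a @v1: history=[(2, 43), (4, 1), (8, 3)] -> no version <= 1 -> NONE
READ a @v2: history=[(2, 43), (4, 1), (8, 3)] -> pick v2 -> 43
READ a @v1: history=[(2, 43), (4, 1), (8, 3)] -> no version <= 1 -> NONE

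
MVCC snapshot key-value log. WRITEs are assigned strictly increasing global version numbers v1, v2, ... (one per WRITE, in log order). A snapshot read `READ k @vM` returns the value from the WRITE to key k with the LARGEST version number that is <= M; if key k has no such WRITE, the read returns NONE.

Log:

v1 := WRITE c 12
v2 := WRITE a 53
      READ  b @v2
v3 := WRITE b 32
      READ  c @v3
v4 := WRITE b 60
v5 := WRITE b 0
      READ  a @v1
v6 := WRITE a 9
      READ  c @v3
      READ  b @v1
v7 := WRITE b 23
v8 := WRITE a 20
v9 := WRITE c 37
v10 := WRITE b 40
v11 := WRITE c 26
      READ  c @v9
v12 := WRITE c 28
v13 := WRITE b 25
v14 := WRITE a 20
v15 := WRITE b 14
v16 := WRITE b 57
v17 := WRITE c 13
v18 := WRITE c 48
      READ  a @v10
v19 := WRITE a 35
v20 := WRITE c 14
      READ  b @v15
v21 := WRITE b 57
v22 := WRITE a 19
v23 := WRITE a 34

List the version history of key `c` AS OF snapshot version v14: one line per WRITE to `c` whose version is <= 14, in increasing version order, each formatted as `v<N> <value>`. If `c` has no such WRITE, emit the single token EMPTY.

Answer: v1 12
v9 37
v11 26
v12 28

Derivation:
Scan writes for key=c with version <= 14:
  v1 WRITE c 12 -> keep
  v2 WRITE a 53 -> skip
  v3 WRITE b 32 -> skip
  v4 WRITE b 60 -> skip
  v5 WRITE b 0 -> skip
  v6 WRITE a 9 -> skip
  v7 WRITE b 23 -> skip
  v8 WRITE a 20 -> skip
  v9 WRITE c 37 -> keep
  v10 WRITE b 40 -> skip
  v11 WRITE c 26 -> keep
  v12 WRITE c 28 -> keep
  v13 WRITE b 25 -> skip
  v14 WRITE a 20 -> skip
  v15 WRITE b 14 -> skip
  v16 WRITE b 57 -> skip
  v17 WRITE c 13 -> drop (> snap)
  v18 WRITE c 48 -> drop (> snap)
  v19 WRITE a 35 -> skip
  v20 WRITE c 14 -> drop (> snap)
  v21 WRITE b 57 -> skip
  v22 WRITE a 19 -> skip
  v23 WRITE a 34 -> skip
Collected: [(1, 12), (9, 37), (11, 26), (12, 28)]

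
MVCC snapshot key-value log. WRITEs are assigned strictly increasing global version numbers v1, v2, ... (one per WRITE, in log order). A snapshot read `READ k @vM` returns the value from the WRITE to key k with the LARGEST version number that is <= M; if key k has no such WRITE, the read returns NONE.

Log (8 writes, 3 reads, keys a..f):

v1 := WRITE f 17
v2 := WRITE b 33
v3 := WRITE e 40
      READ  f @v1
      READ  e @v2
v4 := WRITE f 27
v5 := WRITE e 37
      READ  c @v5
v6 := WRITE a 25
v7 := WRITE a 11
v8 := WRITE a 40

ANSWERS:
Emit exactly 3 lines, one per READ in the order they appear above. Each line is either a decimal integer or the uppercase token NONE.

Answer: 17
NONE
NONE

Derivation:
v1: WRITE f=17  (f history now [(1, 17)])
v2: WRITE b=33  (b history now [(2, 33)])
v3: WRITE e=40  (e history now [(3, 40)])
READ f @v1: history=[(1, 17)] -> pick v1 -> 17
READ e @v2: history=[(3, 40)] -> no version <= 2 -> NONE
v4: WRITE f=27  (f history now [(1, 17), (4, 27)])
v5: WRITE e=37  (e history now [(3, 40), (5, 37)])
READ c @v5: history=[] -> no version <= 5 -> NONE
v6: WRITE a=25  (a history now [(6, 25)])
v7: WRITE a=11  (a history now [(6, 25), (7, 11)])
v8: WRITE a=40  (a history now [(6, 25), (7, 11), (8, 40)])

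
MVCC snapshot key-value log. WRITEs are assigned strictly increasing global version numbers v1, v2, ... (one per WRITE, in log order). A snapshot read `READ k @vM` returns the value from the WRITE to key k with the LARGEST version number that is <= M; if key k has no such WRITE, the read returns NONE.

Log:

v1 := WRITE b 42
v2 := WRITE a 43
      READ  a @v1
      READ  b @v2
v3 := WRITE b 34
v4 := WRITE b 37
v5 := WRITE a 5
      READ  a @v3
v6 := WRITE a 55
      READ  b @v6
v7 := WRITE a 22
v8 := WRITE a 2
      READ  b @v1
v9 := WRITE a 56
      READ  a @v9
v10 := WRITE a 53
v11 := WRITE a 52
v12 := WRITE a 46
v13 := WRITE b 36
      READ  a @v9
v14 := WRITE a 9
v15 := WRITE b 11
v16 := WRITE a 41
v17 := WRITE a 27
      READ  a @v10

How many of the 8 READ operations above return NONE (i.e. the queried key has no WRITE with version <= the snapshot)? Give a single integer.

Answer: 1

Derivation:
v1: WRITE b=42  (b history now [(1, 42)])
v2: WRITE a=43  (a history now [(2, 43)])
READ a @v1: history=[(2, 43)] -> no version <= 1 -> NONE
READ b @v2: history=[(1, 42)] -> pick v1 -> 42
v3: WRITE b=34  (b history now [(1, 42), (3, 34)])
v4: WRITE b=37  (b history now [(1, 42), (3, 34), (4, 37)])
v5: WRITE a=5  (a history now [(2, 43), (5, 5)])
READ a @v3: history=[(2, 43), (5, 5)] -> pick v2 -> 43
v6: WRITE a=55  (a history now [(2, 43), (5, 5), (6, 55)])
READ b @v6: history=[(1, 42), (3, 34), (4, 37)] -> pick v4 -> 37
v7: WRITE a=22  (a history now [(2, 43), (5, 5), (6, 55), (7, 22)])
v8: WRITE a=2  (a history now [(2, 43), (5, 5), (6, 55), (7, 22), (8, 2)])
READ b @v1: history=[(1, 42), (3, 34), (4, 37)] -> pick v1 -> 42
v9: WRITE a=56  (a history now [(2, 43), (5, 5), (6, 55), (7, 22), (8, 2), (9, 56)])
READ a @v9: history=[(2, 43), (5, 5), (6, 55), (7, 22), (8, 2), (9, 56)] -> pick v9 -> 56
v10: WRITE a=53  (a history now [(2, 43), (5, 5), (6, 55), (7, 22), (8, 2), (9, 56), (10, 53)])
v11: WRITE a=52  (a history now [(2, 43), (5, 5), (6, 55), (7, 22), (8, 2), (9, 56), (10, 53), (11, 52)])
v12: WRITE a=46  (a history now [(2, 43), (5, 5), (6, 55), (7, 22), (8, 2), (9, 56), (10, 53), (11, 52), (12, 46)])
v13: WRITE b=36  (b history now [(1, 42), (3, 34), (4, 37), (13, 36)])
READ a @v9: history=[(2, 43), (5, 5), (6, 55), (7, 22), (8, 2), (9, 56), (10, 53), (11, 52), (12, 46)] -> pick v9 -> 56
v14: WRITE a=9  (a history now [(2, 43), (5, 5), (6, 55), (7, 22), (8, 2), (9, 56), (10, 53), (11, 52), (12, 46), (14, 9)])
v15: WRITE b=11  (b history now [(1, 42), (3, 34), (4, 37), (13, 36), (15, 11)])
v16: WRITE a=41  (a history now [(2, 43), (5, 5), (6, 55), (7, 22), (8, 2), (9, 56), (10, 53), (11, 52), (12, 46), (14, 9), (16, 41)])
v17: WRITE a=27  (a history now [(2, 43), (5, 5), (6, 55), (7, 22), (8, 2), (9, 56), (10, 53), (11, 52), (12, 46), (14, 9), (16, 41), (17, 27)])
READ a @v10: history=[(2, 43), (5, 5), (6, 55), (7, 22), (8, 2), (9, 56), (10, 53), (11, 52), (12, 46), (14, 9), (16, 41), (17, 27)] -> pick v10 -> 53
Read results in order: ['NONE', '42', '43', '37', '42', '56', '56', '53']
NONE count = 1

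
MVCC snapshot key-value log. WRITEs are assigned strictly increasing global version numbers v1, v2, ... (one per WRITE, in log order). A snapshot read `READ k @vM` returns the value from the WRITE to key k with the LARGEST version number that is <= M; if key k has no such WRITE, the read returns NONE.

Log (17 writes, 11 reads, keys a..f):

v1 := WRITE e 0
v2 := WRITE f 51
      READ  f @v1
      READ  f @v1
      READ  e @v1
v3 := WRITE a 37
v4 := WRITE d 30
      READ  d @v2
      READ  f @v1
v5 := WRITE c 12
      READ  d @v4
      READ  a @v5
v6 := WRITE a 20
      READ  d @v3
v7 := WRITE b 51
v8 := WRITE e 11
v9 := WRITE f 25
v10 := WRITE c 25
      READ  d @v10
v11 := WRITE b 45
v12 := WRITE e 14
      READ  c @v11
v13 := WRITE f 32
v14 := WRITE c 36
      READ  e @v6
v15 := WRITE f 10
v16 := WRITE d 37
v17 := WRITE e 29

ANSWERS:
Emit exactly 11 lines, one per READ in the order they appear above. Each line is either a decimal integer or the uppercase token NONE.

v1: WRITE e=0  (e history now [(1, 0)])
v2: WRITE f=51  (f history now [(2, 51)])
READ f @v1: history=[(2, 51)] -> no version <= 1 -> NONE
READ f @v1: history=[(2, 51)] -> no version <= 1 -> NONE
READ e @v1: history=[(1, 0)] -> pick v1 -> 0
v3: WRITE a=37  (a history now [(3, 37)])
v4: WRITE d=30  (d history now [(4, 30)])
READ d @v2: history=[(4, 30)] -> no version <= 2 -> NONE
READ f @v1: history=[(2, 51)] -> no version <= 1 -> NONE
v5: WRITE c=12  (c history now [(5, 12)])
READ d @v4: history=[(4, 30)] -> pick v4 -> 30
READ a @v5: history=[(3, 37)] -> pick v3 -> 37
v6: WRITE a=20  (a history now [(3, 37), (6, 20)])
READ d @v3: history=[(4, 30)] -> no version <= 3 -> NONE
v7: WRITE b=51  (b history now [(7, 51)])
v8: WRITE e=11  (e history now [(1, 0), (8, 11)])
v9: WRITE f=25  (f history now [(2, 51), (9, 25)])
v10: WRITE c=25  (c history now [(5, 12), (10, 25)])
READ d @v10: history=[(4, 30)] -> pick v4 -> 30
v11: WRITE b=45  (b history now [(7, 51), (11, 45)])
v12: WRITE e=14  (e history now [(1, 0), (8, 11), (12, 14)])
READ c @v11: history=[(5, 12), (10, 25)] -> pick v10 -> 25
v13: WRITE f=32  (f history now [(2, 51), (9, 25), (13, 32)])
v14: WRITE c=36  (c history now [(5, 12), (10, 25), (14, 36)])
READ e @v6: history=[(1, 0), (8, 11), (12, 14)] -> pick v1 -> 0
v15: WRITE f=10  (f history now [(2, 51), (9, 25), (13, 32), (15, 10)])
v16: WRITE d=37  (d history now [(4, 30), (16, 37)])
v17: WRITE e=29  (e history now [(1, 0), (8, 11), (12, 14), (17, 29)])

Answer: NONE
NONE
0
NONE
NONE
30
37
NONE
30
25
0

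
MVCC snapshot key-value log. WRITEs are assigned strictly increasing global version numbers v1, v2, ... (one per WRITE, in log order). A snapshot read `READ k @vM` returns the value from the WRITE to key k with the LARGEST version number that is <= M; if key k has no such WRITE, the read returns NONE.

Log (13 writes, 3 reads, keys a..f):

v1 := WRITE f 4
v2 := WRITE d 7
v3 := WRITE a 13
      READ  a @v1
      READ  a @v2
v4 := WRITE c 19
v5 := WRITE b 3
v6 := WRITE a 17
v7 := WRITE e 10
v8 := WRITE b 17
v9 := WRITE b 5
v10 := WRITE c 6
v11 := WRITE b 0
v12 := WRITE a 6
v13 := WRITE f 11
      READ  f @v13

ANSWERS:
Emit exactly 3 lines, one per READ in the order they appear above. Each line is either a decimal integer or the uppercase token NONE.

Answer: NONE
NONE
11

Derivation:
v1: WRITE f=4  (f history now [(1, 4)])
v2: WRITE d=7  (d history now [(2, 7)])
v3: WRITE a=13  (a history now [(3, 13)])
READ a @v1: history=[(3, 13)] -> no version <= 1 -> NONE
READ a @v2: history=[(3, 13)] -> no version <= 2 -> NONE
v4: WRITE c=19  (c history now [(4, 19)])
v5: WRITE b=3  (b history now [(5, 3)])
v6: WRITE a=17  (a history now [(3, 13), (6, 17)])
v7: WRITE e=10  (e history now [(7, 10)])
v8: WRITE b=17  (b history now [(5, 3), (8, 17)])
v9: WRITE b=5  (b history now [(5, 3), (8, 17), (9, 5)])
v10: WRITE c=6  (c history now [(4, 19), (10, 6)])
v11: WRITE b=0  (b history now [(5, 3), (8, 17), (9, 5), (11, 0)])
v12: WRITE a=6  (a history now [(3, 13), (6, 17), (12, 6)])
v13: WRITE f=11  (f history now [(1, 4), (13, 11)])
READ f @v13: history=[(1, 4), (13, 11)] -> pick v13 -> 11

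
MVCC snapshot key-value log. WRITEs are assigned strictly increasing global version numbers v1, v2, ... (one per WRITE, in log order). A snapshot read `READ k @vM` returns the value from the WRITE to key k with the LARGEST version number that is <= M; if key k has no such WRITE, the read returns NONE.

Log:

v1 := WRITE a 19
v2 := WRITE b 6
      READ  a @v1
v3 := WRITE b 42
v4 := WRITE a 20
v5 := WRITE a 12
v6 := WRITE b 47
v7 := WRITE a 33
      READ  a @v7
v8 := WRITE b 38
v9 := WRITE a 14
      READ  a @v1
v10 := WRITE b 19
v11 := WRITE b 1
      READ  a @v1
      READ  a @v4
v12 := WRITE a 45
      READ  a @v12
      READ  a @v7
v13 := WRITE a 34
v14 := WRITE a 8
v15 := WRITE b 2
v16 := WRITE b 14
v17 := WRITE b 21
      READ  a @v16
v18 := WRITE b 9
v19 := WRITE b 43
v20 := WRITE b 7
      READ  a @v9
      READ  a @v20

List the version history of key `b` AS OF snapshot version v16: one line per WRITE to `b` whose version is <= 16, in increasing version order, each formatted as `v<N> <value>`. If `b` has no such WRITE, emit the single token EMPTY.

Scan writes for key=b with version <= 16:
  v1 WRITE a 19 -> skip
  v2 WRITE b 6 -> keep
  v3 WRITE b 42 -> keep
  v4 WRITE a 20 -> skip
  v5 WRITE a 12 -> skip
  v6 WRITE b 47 -> keep
  v7 WRITE a 33 -> skip
  v8 WRITE b 38 -> keep
  v9 WRITE a 14 -> skip
  v10 WRITE b 19 -> keep
  v11 WRITE b 1 -> keep
  v12 WRITE a 45 -> skip
  v13 WRITE a 34 -> skip
  v14 WRITE a 8 -> skip
  v15 WRITE b 2 -> keep
  v16 WRITE b 14 -> keep
  v17 WRITE b 21 -> drop (> snap)
  v18 WRITE b 9 -> drop (> snap)
  v19 WRITE b 43 -> drop (> snap)
  v20 WRITE b 7 -> drop (> snap)
Collected: [(2, 6), (3, 42), (6, 47), (8, 38), (10, 19), (11, 1), (15, 2), (16, 14)]

Answer: v2 6
v3 42
v6 47
v8 38
v10 19
v11 1
v15 2
v16 14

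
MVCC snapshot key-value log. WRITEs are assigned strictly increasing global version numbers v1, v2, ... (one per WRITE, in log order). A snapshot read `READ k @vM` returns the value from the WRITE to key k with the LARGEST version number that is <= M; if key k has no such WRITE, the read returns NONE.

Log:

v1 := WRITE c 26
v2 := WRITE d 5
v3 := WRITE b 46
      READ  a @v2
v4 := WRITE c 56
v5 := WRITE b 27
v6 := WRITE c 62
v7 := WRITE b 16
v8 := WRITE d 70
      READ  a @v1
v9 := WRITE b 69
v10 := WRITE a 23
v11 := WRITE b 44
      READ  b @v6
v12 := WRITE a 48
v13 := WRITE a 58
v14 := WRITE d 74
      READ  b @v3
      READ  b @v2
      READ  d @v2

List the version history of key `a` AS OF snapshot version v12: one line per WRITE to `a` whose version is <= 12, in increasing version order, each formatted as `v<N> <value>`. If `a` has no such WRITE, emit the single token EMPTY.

Scan writes for key=a with version <= 12:
  v1 WRITE c 26 -> skip
  v2 WRITE d 5 -> skip
  v3 WRITE b 46 -> skip
  v4 WRITE c 56 -> skip
  v5 WRITE b 27 -> skip
  v6 WRITE c 62 -> skip
  v7 WRITE b 16 -> skip
  v8 WRITE d 70 -> skip
  v9 WRITE b 69 -> skip
  v10 WRITE a 23 -> keep
  v11 WRITE b 44 -> skip
  v12 WRITE a 48 -> keep
  v13 WRITE a 58 -> drop (> snap)
  v14 WRITE d 74 -> skip
Collected: [(10, 23), (12, 48)]

Answer: v10 23
v12 48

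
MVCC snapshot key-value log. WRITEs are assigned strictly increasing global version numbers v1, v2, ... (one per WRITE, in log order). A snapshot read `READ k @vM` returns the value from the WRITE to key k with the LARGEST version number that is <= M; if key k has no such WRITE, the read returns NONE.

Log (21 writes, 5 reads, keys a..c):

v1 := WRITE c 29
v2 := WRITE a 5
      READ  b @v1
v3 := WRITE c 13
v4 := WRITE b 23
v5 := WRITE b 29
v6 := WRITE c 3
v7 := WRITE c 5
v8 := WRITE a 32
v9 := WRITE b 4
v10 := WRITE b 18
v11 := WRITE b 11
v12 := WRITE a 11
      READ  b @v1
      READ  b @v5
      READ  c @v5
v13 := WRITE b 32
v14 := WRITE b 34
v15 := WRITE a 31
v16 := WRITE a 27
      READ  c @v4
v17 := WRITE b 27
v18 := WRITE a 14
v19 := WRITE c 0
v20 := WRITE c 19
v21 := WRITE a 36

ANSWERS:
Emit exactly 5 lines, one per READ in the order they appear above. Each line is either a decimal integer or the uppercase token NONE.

Answer: NONE
NONE
29
13
13

Derivation:
v1: WRITE c=29  (c history now [(1, 29)])
v2: WRITE a=5  (a history now [(2, 5)])
READ b @v1: history=[] -> no version <= 1 -> NONE
v3: WRITE c=13  (c history now [(1, 29), (3, 13)])
v4: WRITE b=23  (b history now [(4, 23)])
v5: WRITE b=29  (b history now [(4, 23), (5, 29)])
v6: WRITE c=3  (c history now [(1, 29), (3, 13), (6, 3)])
v7: WRITE c=5  (c history now [(1, 29), (3, 13), (6, 3), (7, 5)])
v8: WRITE a=32  (a history now [(2, 5), (8, 32)])
v9: WRITE b=4  (b history now [(4, 23), (5, 29), (9, 4)])
v10: WRITE b=18  (b history now [(4, 23), (5, 29), (9, 4), (10, 18)])
v11: WRITE b=11  (b history now [(4, 23), (5, 29), (9, 4), (10, 18), (11, 11)])
v12: WRITE a=11  (a history now [(2, 5), (8, 32), (12, 11)])
READ b @v1: history=[(4, 23), (5, 29), (9, 4), (10, 18), (11, 11)] -> no version <= 1 -> NONE
READ b @v5: history=[(4, 23), (5, 29), (9, 4), (10, 18), (11, 11)] -> pick v5 -> 29
READ c @v5: history=[(1, 29), (3, 13), (6, 3), (7, 5)] -> pick v3 -> 13
v13: WRITE b=32  (b history now [(4, 23), (5, 29), (9, 4), (10, 18), (11, 11), (13, 32)])
v14: WRITE b=34  (b history now [(4, 23), (5, 29), (9, 4), (10, 18), (11, 11), (13, 32), (14, 34)])
v15: WRITE a=31  (a history now [(2, 5), (8, 32), (12, 11), (15, 31)])
v16: WRITE a=27  (a history now [(2, 5), (8, 32), (12, 11), (15, 31), (16, 27)])
READ c @v4: history=[(1, 29), (3, 13), (6, 3), (7, 5)] -> pick v3 -> 13
v17: WRITE b=27  (b history now [(4, 23), (5, 29), (9, 4), (10, 18), (11, 11), (13, 32), (14, 34), (17, 27)])
v18: WRITE a=14  (a history now [(2, 5), (8, 32), (12, 11), (15, 31), (16, 27), (18, 14)])
v19: WRITE c=0  (c history now [(1, 29), (3, 13), (6, 3), (7, 5), (19, 0)])
v20: WRITE c=19  (c history now [(1, 29), (3, 13), (6, 3), (7, 5), (19, 0), (20, 19)])
v21: WRITE a=36  (a history now [(2, 5), (8, 32), (12, 11), (15, 31), (16, 27), (18, 14), (21, 36)])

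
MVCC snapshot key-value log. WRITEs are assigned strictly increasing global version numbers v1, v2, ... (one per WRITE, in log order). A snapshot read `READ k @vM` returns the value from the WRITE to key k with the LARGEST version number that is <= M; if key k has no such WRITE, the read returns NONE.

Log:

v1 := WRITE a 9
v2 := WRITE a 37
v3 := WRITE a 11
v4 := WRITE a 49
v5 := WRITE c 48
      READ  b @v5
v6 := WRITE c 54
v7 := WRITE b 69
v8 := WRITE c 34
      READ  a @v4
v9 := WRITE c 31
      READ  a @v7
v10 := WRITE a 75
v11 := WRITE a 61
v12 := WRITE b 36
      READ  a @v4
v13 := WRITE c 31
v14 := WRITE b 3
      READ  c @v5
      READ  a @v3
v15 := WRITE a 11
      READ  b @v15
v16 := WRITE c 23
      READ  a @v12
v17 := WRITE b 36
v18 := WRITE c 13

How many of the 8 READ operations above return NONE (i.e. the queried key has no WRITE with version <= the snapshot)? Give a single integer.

v1: WRITE a=9  (a history now [(1, 9)])
v2: WRITE a=37  (a history now [(1, 9), (2, 37)])
v3: WRITE a=11  (a history now [(1, 9), (2, 37), (3, 11)])
v4: WRITE a=49  (a history now [(1, 9), (2, 37), (3, 11), (4, 49)])
v5: WRITE c=48  (c history now [(5, 48)])
READ b @v5: history=[] -> no version <= 5 -> NONE
v6: WRITE c=54  (c history now [(5, 48), (6, 54)])
v7: WRITE b=69  (b history now [(7, 69)])
v8: WRITE c=34  (c history now [(5, 48), (6, 54), (8, 34)])
READ a @v4: history=[(1, 9), (2, 37), (3, 11), (4, 49)] -> pick v4 -> 49
v9: WRITE c=31  (c history now [(5, 48), (6, 54), (8, 34), (9, 31)])
READ a @v7: history=[(1, 9), (2, 37), (3, 11), (4, 49)] -> pick v4 -> 49
v10: WRITE a=75  (a history now [(1, 9), (2, 37), (3, 11), (4, 49), (10, 75)])
v11: WRITE a=61  (a history now [(1, 9), (2, 37), (3, 11), (4, 49), (10, 75), (11, 61)])
v12: WRITE b=36  (b history now [(7, 69), (12, 36)])
READ a @v4: history=[(1, 9), (2, 37), (3, 11), (4, 49), (10, 75), (11, 61)] -> pick v4 -> 49
v13: WRITE c=31  (c history now [(5, 48), (6, 54), (8, 34), (9, 31), (13, 31)])
v14: WRITE b=3  (b history now [(7, 69), (12, 36), (14, 3)])
READ c @v5: history=[(5, 48), (6, 54), (8, 34), (9, 31), (13, 31)] -> pick v5 -> 48
READ a @v3: history=[(1, 9), (2, 37), (3, 11), (4, 49), (10, 75), (11, 61)] -> pick v3 -> 11
v15: WRITE a=11  (a history now [(1, 9), (2, 37), (3, 11), (4, 49), (10, 75), (11, 61), (15, 11)])
READ b @v15: history=[(7, 69), (12, 36), (14, 3)] -> pick v14 -> 3
v16: WRITE c=23  (c history now [(5, 48), (6, 54), (8, 34), (9, 31), (13, 31), (16, 23)])
READ a @v12: history=[(1, 9), (2, 37), (3, 11), (4, 49), (10, 75), (11, 61), (15, 11)] -> pick v11 -> 61
v17: WRITE b=36  (b history now [(7, 69), (12, 36), (14, 3), (17, 36)])
v18: WRITE c=13  (c history now [(5, 48), (6, 54), (8, 34), (9, 31), (13, 31), (16, 23), (18, 13)])
Read results in order: ['NONE', '49', '49', '49', '48', '11', '3', '61']
NONE count = 1

Answer: 1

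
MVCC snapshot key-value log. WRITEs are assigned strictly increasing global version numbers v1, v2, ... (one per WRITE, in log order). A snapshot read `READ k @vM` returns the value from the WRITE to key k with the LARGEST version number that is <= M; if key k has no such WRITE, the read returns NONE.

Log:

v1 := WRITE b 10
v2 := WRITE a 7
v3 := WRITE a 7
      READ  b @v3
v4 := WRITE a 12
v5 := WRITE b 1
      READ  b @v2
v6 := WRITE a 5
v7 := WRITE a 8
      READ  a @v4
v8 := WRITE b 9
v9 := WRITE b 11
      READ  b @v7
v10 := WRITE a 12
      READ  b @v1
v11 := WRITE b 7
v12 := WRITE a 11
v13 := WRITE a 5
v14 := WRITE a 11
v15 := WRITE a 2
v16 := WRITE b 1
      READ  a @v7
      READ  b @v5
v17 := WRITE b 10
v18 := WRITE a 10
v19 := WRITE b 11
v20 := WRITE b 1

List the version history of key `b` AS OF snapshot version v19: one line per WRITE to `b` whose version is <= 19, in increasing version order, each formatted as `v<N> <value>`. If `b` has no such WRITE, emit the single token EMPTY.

Answer: v1 10
v5 1
v8 9
v9 11
v11 7
v16 1
v17 10
v19 11

Derivation:
Scan writes for key=b with version <= 19:
  v1 WRITE b 10 -> keep
  v2 WRITE a 7 -> skip
  v3 WRITE a 7 -> skip
  v4 WRITE a 12 -> skip
  v5 WRITE b 1 -> keep
  v6 WRITE a 5 -> skip
  v7 WRITE a 8 -> skip
  v8 WRITE b 9 -> keep
  v9 WRITE b 11 -> keep
  v10 WRITE a 12 -> skip
  v11 WRITE b 7 -> keep
  v12 WRITE a 11 -> skip
  v13 WRITE a 5 -> skip
  v14 WRITE a 11 -> skip
  v15 WRITE a 2 -> skip
  v16 WRITE b 1 -> keep
  v17 WRITE b 10 -> keep
  v18 WRITE a 10 -> skip
  v19 WRITE b 11 -> keep
  v20 WRITE b 1 -> drop (> snap)
Collected: [(1, 10), (5, 1), (8, 9), (9, 11), (11, 7), (16, 1), (17, 10), (19, 11)]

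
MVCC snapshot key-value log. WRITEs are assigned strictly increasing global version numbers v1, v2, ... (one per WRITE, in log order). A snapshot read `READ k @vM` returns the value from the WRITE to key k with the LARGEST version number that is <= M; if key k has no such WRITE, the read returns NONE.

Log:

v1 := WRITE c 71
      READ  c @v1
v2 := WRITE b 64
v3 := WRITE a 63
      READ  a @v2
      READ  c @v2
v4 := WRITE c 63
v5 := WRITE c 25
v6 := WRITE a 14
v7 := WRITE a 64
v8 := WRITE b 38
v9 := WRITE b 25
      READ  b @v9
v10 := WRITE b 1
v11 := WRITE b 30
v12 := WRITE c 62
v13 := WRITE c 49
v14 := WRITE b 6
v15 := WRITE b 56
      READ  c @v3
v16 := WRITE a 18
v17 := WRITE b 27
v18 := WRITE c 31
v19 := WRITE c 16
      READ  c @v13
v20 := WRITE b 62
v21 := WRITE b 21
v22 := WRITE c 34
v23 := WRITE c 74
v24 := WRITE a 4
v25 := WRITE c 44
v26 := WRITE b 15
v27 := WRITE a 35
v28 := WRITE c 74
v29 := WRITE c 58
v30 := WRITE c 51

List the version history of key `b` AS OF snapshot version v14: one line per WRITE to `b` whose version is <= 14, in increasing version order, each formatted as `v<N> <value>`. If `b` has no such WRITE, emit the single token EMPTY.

Answer: v2 64
v8 38
v9 25
v10 1
v11 30
v14 6

Derivation:
Scan writes for key=b with version <= 14:
  v1 WRITE c 71 -> skip
  v2 WRITE b 64 -> keep
  v3 WRITE a 63 -> skip
  v4 WRITE c 63 -> skip
  v5 WRITE c 25 -> skip
  v6 WRITE a 14 -> skip
  v7 WRITE a 64 -> skip
  v8 WRITE b 38 -> keep
  v9 WRITE b 25 -> keep
  v10 WRITE b 1 -> keep
  v11 WRITE b 30 -> keep
  v12 WRITE c 62 -> skip
  v13 WRITE c 49 -> skip
  v14 WRITE b 6 -> keep
  v15 WRITE b 56 -> drop (> snap)
  v16 WRITE a 18 -> skip
  v17 WRITE b 27 -> drop (> snap)
  v18 WRITE c 31 -> skip
  v19 WRITE c 16 -> skip
  v20 WRITE b 62 -> drop (> snap)
  v21 WRITE b 21 -> drop (> snap)
  v22 WRITE c 34 -> skip
  v23 WRITE c 74 -> skip
  v24 WRITE a 4 -> skip
  v25 WRITE c 44 -> skip
  v26 WRITE b 15 -> drop (> snap)
  v27 WRITE a 35 -> skip
  v28 WRITE c 74 -> skip
  v29 WRITE c 58 -> skip
  v30 WRITE c 51 -> skip
Collected: [(2, 64), (8, 38), (9, 25), (10, 1), (11, 30), (14, 6)]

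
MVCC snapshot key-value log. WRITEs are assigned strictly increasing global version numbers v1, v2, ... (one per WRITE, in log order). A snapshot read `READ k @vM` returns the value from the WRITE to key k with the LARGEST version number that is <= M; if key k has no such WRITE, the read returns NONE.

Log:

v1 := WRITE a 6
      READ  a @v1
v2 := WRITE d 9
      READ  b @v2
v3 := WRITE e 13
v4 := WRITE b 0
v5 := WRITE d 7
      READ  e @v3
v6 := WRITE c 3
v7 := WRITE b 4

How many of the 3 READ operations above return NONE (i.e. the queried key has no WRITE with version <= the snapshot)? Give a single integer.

Answer: 1

Derivation:
v1: WRITE a=6  (a history now [(1, 6)])
READ a @v1: history=[(1, 6)] -> pick v1 -> 6
v2: WRITE d=9  (d history now [(2, 9)])
READ b @v2: history=[] -> no version <= 2 -> NONE
v3: WRITE e=13  (e history now [(3, 13)])
v4: WRITE b=0  (b history now [(4, 0)])
v5: WRITE d=7  (d history now [(2, 9), (5, 7)])
READ e @v3: history=[(3, 13)] -> pick v3 -> 13
v6: WRITE c=3  (c history now [(6, 3)])
v7: WRITE b=4  (b history now [(4, 0), (7, 4)])
Read results in order: ['6', 'NONE', '13']
NONE count = 1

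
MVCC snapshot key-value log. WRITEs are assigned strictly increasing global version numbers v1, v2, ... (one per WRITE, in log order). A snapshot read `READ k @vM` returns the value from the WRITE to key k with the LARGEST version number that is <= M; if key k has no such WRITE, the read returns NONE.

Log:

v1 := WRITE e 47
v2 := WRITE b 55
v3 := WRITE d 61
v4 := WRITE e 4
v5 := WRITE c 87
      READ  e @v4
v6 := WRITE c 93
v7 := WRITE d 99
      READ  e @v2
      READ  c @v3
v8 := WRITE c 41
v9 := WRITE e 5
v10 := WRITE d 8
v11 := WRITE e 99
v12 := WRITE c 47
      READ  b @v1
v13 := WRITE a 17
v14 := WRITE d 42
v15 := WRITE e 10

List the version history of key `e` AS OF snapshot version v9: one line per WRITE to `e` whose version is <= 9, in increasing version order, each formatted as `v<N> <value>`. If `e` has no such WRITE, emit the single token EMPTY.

Scan writes for key=e with version <= 9:
  v1 WRITE e 47 -> keep
  v2 WRITE b 55 -> skip
  v3 WRITE d 61 -> skip
  v4 WRITE e 4 -> keep
  v5 WRITE c 87 -> skip
  v6 WRITE c 93 -> skip
  v7 WRITE d 99 -> skip
  v8 WRITE c 41 -> skip
  v9 WRITE e 5 -> keep
  v10 WRITE d 8 -> skip
  v11 WRITE e 99 -> drop (> snap)
  v12 WRITE c 47 -> skip
  v13 WRITE a 17 -> skip
  v14 WRITE d 42 -> skip
  v15 WRITE e 10 -> drop (> snap)
Collected: [(1, 47), (4, 4), (9, 5)]

Answer: v1 47
v4 4
v9 5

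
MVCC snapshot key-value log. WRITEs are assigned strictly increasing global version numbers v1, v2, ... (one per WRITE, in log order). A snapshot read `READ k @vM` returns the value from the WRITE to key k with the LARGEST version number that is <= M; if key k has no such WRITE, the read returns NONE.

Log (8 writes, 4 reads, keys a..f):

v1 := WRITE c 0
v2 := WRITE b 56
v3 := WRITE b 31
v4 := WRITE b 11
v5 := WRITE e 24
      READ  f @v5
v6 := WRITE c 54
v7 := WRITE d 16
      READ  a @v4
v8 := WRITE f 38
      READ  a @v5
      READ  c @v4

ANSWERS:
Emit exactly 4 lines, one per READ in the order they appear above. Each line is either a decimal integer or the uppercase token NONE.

v1: WRITE c=0  (c history now [(1, 0)])
v2: WRITE b=56  (b history now [(2, 56)])
v3: WRITE b=31  (b history now [(2, 56), (3, 31)])
v4: WRITE b=11  (b history now [(2, 56), (3, 31), (4, 11)])
v5: WRITE e=24  (e history now [(5, 24)])
READ f @v5: history=[] -> no version <= 5 -> NONE
v6: WRITE c=54  (c history now [(1, 0), (6, 54)])
v7: WRITE d=16  (d history now [(7, 16)])
READ a @v4: history=[] -> no version <= 4 -> NONE
v8: WRITE f=38  (f history now [(8, 38)])
READ a @v5: history=[] -> no version <= 5 -> NONE
READ c @v4: history=[(1, 0), (6, 54)] -> pick v1 -> 0

Answer: NONE
NONE
NONE
0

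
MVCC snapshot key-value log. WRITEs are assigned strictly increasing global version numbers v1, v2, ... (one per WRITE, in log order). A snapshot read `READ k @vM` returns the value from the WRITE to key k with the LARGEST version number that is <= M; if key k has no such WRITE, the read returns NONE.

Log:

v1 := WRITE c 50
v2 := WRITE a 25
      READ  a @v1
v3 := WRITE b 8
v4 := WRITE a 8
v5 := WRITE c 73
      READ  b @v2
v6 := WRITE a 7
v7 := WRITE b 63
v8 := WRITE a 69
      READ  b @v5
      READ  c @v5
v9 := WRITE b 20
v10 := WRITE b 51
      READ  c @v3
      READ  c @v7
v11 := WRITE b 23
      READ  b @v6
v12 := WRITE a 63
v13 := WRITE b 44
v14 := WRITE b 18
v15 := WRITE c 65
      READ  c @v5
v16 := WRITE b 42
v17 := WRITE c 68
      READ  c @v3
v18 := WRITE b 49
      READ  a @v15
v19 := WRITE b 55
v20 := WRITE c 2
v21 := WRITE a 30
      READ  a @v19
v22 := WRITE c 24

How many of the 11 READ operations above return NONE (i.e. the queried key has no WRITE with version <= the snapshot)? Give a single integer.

Answer: 2

Derivation:
v1: WRITE c=50  (c history now [(1, 50)])
v2: WRITE a=25  (a history now [(2, 25)])
READ a @v1: history=[(2, 25)] -> no version <= 1 -> NONE
v3: WRITE b=8  (b history now [(3, 8)])
v4: WRITE a=8  (a history now [(2, 25), (4, 8)])
v5: WRITE c=73  (c history now [(1, 50), (5, 73)])
READ b @v2: history=[(3, 8)] -> no version <= 2 -> NONE
v6: WRITE a=7  (a history now [(2, 25), (4, 8), (6, 7)])
v7: WRITE b=63  (b history now [(3, 8), (7, 63)])
v8: WRITE a=69  (a history now [(2, 25), (4, 8), (6, 7), (8, 69)])
READ b @v5: history=[(3, 8), (7, 63)] -> pick v3 -> 8
READ c @v5: history=[(1, 50), (5, 73)] -> pick v5 -> 73
v9: WRITE b=20  (b history now [(3, 8), (7, 63), (9, 20)])
v10: WRITE b=51  (b history now [(3, 8), (7, 63), (9, 20), (10, 51)])
READ c @v3: history=[(1, 50), (5, 73)] -> pick v1 -> 50
READ c @v7: history=[(1, 50), (5, 73)] -> pick v5 -> 73
v11: WRITE b=23  (b history now [(3, 8), (7, 63), (9, 20), (10, 51), (11, 23)])
READ b @v6: history=[(3, 8), (7, 63), (9, 20), (10, 51), (11, 23)] -> pick v3 -> 8
v12: WRITE a=63  (a history now [(2, 25), (4, 8), (6, 7), (8, 69), (12, 63)])
v13: WRITE b=44  (b history now [(3, 8), (7, 63), (9, 20), (10, 51), (11, 23), (13, 44)])
v14: WRITE b=18  (b history now [(3, 8), (7, 63), (9, 20), (10, 51), (11, 23), (13, 44), (14, 18)])
v15: WRITE c=65  (c history now [(1, 50), (5, 73), (15, 65)])
READ c @v5: history=[(1, 50), (5, 73), (15, 65)] -> pick v5 -> 73
v16: WRITE b=42  (b history now [(3, 8), (7, 63), (9, 20), (10, 51), (11, 23), (13, 44), (14, 18), (16, 42)])
v17: WRITE c=68  (c history now [(1, 50), (5, 73), (15, 65), (17, 68)])
READ c @v3: history=[(1, 50), (5, 73), (15, 65), (17, 68)] -> pick v1 -> 50
v18: WRITE b=49  (b history now [(3, 8), (7, 63), (9, 20), (10, 51), (11, 23), (13, 44), (14, 18), (16, 42), (18, 49)])
READ a @v15: history=[(2, 25), (4, 8), (6, 7), (8, 69), (12, 63)] -> pick v12 -> 63
v19: WRITE b=55  (b history now [(3, 8), (7, 63), (9, 20), (10, 51), (11, 23), (13, 44), (14, 18), (16, 42), (18, 49), (19, 55)])
v20: WRITE c=2  (c history now [(1, 50), (5, 73), (15, 65), (17, 68), (20, 2)])
v21: WRITE a=30  (a history now [(2, 25), (4, 8), (6, 7), (8, 69), (12, 63), (21, 30)])
READ a @v19: history=[(2, 25), (4, 8), (6, 7), (8, 69), (12, 63), (21, 30)] -> pick v12 -> 63
v22: WRITE c=24  (c history now [(1, 50), (5, 73), (15, 65), (17, 68), (20, 2), (22, 24)])
Read results in order: ['NONE', 'NONE', '8', '73', '50', '73', '8', '73', '50', '63', '63']
NONE count = 2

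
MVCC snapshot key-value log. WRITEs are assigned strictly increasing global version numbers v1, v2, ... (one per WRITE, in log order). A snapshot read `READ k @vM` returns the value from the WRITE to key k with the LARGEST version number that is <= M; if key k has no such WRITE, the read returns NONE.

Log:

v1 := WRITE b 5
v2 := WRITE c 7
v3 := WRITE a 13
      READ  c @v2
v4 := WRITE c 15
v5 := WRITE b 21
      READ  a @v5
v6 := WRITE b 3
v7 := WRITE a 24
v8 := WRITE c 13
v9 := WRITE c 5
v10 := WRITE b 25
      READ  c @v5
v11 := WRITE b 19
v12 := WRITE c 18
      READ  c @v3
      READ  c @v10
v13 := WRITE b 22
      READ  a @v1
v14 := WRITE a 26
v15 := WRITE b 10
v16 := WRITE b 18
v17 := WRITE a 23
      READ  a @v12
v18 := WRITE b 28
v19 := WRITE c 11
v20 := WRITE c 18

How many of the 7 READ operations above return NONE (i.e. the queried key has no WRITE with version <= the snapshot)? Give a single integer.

Answer: 1

Derivation:
v1: WRITE b=5  (b history now [(1, 5)])
v2: WRITE c=7  (c history now [(2, 7)])
v3: WRITE a=13  (a history now [(3, 13)])
READ c @v2: history=[(2, 7)] -> pick v2 -> 7
v4: WRITE c=15  (c history now [(2, 7), (4, 15)])
v5: WRITE b=21  (b history now [(1, 5), (5, 21)])
READ a @v5: history=[(3, 13)] -> pick v3 -> 13
v6: WRITE b=3  (b history now [(1, 5), (5, 21), (6, 3)])
v7: WRITE a=24  (a history now [(3, 13), (7, 24)])
v8: WRITE c=13  (c history now [(2, 7), (4, 15), (8, 13)])
v9: WRITE c=5  (c history now [(2, 7), (4, 15), (8, 13), (9, 5)])
v10: WRITE b=25  (b history now [(1, 5), (5, 21), (6, 3), (10, 25)])
READ c @v5: history=[(2, 7), (4, 15), (8, 13), (9, 5)] -> pick v4 -> 15
v11: WRITE b=19  (b history now [(1, 5), (5, 21), (6, 3), (10, 25), (11, 19)])
v12: WRITE c=18  (c history now [(2, 7), (4, 15), (8, 13), (9, 5), (12, 18)])
READ c @v3: history=[(2, 7), (4, 15), (8, 13), (9, 5), (12, 18)] -> pick v2 -> 7
READ c @v10: history=[(2, 7), (4, 15), (8, 13), (9, 5), (12, 18)] -> pick v9 -> 5
v13: WRITE b=22  (b history now [(1, 5), (5, 21), (6, 3), (10, 25), (11, 19), (13, 22)])
READ a @v1: history=[(3, 13), (7, 24)] -> no version <= 1 -> NONE
v14: WRITE a=26  (a history now [(3, 13), (7, 24), (14, 26)])
v15: WRITE b=10  (b history now [(1, 5), (5, 21), (6, 3), (10, 25), (11, 19), (13, 22), (15, 10)])
v16: WRITE b=18  (b history now [(1, 5), (5, 21), (6, 3), (10, 25), (11, 19), (13, 22), (15, 10), (16, 18)])
v17: WRITE a=23  (a history now [(3, 13), (7, 24), (14, 26), (17, 23)])
READ a @v12: history=[(3, 13), (7, 24), (14, 26), (17, 23)] -> pick v7 -> 24
v18: WRITE b=28  (b history now [(1, 5), (5, 21), (6, 3), (10, 25), (11, 19), (13, 22), (15, 10), (16, 18), (18, 28)])
v19: WRITE c=11  (c history now [(2, 7), (4, 15), (8, 13), (9, 5), (12, 18), (19, 11)])
v20: WRITE c=18  (c history now [(2, 7), (4, 15), (8, 13), (9, 5), (12, 18), (19, 11), (20, 18)])
Read results in order: ['7', '13', '15', '7', '5', 'NONE', '24']
NONE count = 1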